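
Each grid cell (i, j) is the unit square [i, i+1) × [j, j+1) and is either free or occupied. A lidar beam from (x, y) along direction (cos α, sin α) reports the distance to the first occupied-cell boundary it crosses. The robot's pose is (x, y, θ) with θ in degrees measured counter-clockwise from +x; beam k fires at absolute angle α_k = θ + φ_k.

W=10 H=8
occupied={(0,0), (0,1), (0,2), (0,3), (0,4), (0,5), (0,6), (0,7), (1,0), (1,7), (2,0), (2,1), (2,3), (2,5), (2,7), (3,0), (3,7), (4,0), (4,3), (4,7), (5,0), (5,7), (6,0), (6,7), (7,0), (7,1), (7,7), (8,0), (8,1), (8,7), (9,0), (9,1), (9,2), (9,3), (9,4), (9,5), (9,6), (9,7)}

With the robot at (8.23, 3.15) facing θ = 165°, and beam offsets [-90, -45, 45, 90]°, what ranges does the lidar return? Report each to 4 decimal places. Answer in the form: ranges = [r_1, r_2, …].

beam 1: φ=-90°, α=75°
  cosα=0.2588 sinα=0.9659 | (8,3) | tMaxX 2.9751 tMaxY 0.8800 | tΔX 3.8637 tΔY 1.0353
    t=0.8800 [y] (8,4)
    t=1.9153 [y] (8,5)
    t=2.9505 [y] (8,6)
    t=2.9751 [x] (9,6) — stop
  → r_1 = 2.9751
beam 2: φ=-45°, α=120°
  cosα=-0.5000 sinα=0.8660 | (8,3) | tMaxX 0.4600 tMaxY 0.9815 | tΔX 2.0000 tΔY 1.1547
    t=0.4600 [x] (7,3)
    t=0.9815 [y] (7,4)
    t=2.1362 [y] (7,5)
    t=2.4600 [x] (6,5)
    t=3.2909 [y] (6,6)
    t=4.4456 [y] (6,7) — stop
  → r_2 = 4.4456
beam 3: φ=45°, α=210°
  cosα=-0.8660 sinα=-0.5000 | (8,3) | tMaxX 0.2656 tMaxY 0.3000 | tΔX 1.1547 tΔY 2.0000
    t=0.2656 [x] (7,3)
    t=0.3000 [y] (7,2)
    t=1.4203 [x] (6,2)
    t=2.3000 [y] (6,1)
    t=2.5750 [x] (5,1)
    t=3.7297 [x] (4,1)
    t=4.3000 [y] (4,0) — stop
  → r_3 = 4.3000
beam 4: φ=90°, α=255°
  cosα=-0.2588 sinα=-0.9659 | (8,3) | tMaxX 0.8887 tMaxY 0.1553 | tΔX 3.8637 tΔY 1.0353
    t=0.1553 [y] (8,2)
    t=0.8887 [x] (7,2)
    t=1.1906 [y] (7,1) — stop
  → r_4 = 1.1906

ranges = [2.9751, 4.4456, 4.3000, 1.1906]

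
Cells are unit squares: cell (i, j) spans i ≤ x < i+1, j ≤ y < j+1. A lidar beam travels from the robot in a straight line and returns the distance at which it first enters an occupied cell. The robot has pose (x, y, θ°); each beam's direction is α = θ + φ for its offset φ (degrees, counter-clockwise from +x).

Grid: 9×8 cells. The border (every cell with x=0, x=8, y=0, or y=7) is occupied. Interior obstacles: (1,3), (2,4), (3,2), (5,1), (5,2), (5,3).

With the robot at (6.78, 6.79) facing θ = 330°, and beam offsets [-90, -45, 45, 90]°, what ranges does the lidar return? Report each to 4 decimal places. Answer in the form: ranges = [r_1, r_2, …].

ranges = [3.2216, 4.7137, 0.8114, 0.2425]

beam 1: φ=-90°, α=240°
  cosα=-0.5000 sinα=-0.8660 | (6,6) | tMaxX 1.5600 tMaxY 0.9122 | tΔX 2.0000 tΔY 1.1547
    t=0.9122 [y] (6,5)
    t=1.5600 [x] (5,5)
    t=2.0669 [y] (5,4)
    t=3.2216 [y] (5,3) — stop
  → r_1 = 3.2216
beam 2: φ=-45°, α=285°
  cosα=0.2588 sinα=-0.9659 | (6,6) | tMaxX 0.8500 tMaxY 0.8179 | tΔX 3.8637 tΔY 1.0353
    t=0.8179 [y] (6,5)
    t=0.8500 [x] (7,5)
    t=1.8531 [y] (7,4)
    t=2.8884 [y] (7,3)
    t=3.9237 [y] (7,2)
    t=4.7137 [x] (8,2) — stop
  → r_2 = 4.7137
beam 3: φ=45°, α=15°
  cosα=0.9659 sinα=0.2588 | (6,6) | tMaxX 0.2278 tMaxY 0.8114 | tΔX 1.0353 tΔY 3.8637
    t=0.2278 [x] (7,6)
    t=0.8114 [y] (7,7) — stop
  → r_3 = 0.8114
beam 4: φ=90°, α=60°
  cosα=0.5000 sinα=0.8660 | (6,6) | tMaxX 0.4400 tMaxY 0.2425 | tΔX 2.0000 tΔY 1.1547
    t=0.2425 [y] (6,7) — stop
  → r_4 = 0.2425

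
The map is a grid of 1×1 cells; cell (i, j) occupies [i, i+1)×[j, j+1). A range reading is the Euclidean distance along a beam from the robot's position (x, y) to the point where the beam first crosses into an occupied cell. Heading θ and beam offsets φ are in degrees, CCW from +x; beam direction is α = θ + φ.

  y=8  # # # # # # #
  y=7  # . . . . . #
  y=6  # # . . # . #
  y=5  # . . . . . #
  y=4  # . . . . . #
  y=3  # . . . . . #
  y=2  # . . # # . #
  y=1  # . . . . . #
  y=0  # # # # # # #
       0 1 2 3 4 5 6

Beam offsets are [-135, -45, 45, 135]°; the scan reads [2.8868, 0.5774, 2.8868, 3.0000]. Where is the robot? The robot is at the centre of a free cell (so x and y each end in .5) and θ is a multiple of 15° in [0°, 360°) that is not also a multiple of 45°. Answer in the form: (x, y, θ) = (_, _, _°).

(x, y, θ) = (3.5, 3.5, 345°)

Candidates: 31 free-cell centres × 16 headings = 496 poses. Raycast each; keep the one whose scan matches to 4 dp.
  (3.5, 7.5, 150°): beam 1 = 1.9319 ≠ 2.8868 ✗
  (2.5, 2.5, 210°): beam 1 = 5.6940 ≠ 2.8868 ✗
  (3.5, 1.5, 240°): beam 1 = 0.5176 ≠ 2.8868 ✗
  (1.5, 1.5, 240°): beam 1 = 1.9319 ≠ 2.8868 ✗
  …
  (3.5, 3.5, 345°): r_1=2.8868, r_2=0.5774, r_3=2.8868, r_4=3.0000 — all match ✓
Unique over the lattice → pose = (3.5, 3.5, 345°).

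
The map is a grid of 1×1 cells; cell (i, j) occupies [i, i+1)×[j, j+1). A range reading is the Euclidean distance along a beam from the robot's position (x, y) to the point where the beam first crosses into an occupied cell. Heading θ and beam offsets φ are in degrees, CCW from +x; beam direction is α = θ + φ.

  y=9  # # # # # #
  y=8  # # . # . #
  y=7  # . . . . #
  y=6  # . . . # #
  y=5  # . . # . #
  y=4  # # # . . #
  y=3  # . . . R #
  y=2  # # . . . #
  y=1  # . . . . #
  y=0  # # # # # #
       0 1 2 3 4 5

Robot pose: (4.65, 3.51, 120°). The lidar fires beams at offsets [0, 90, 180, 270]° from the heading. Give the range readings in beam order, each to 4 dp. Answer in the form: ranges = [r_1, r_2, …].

beam 1: φ=0°, α=120°
  direction (-0.5000, 0.8660); cell (4,3); t to first gridline: x 1.3000, y 0.5658 (then +2.0000 / +1.1547)
    (4,4) via y @ 0.5658
    (3,4) via x @ 1.3000
    (3,5) via y @ 1.7205  # hit
  → r_1 = 1.7205
beam 2: φ=90°, α=210°
  direction (-0.8660, -0.5000); cell (4,3); t to first gridline: x 0.7506, y 1.0200 (then +1.1547 / +2.0000)
    (3,3) via x @ 0.7506
    (3,2) via y @ 1.0200
    (2,2) via x @ 1.9053
    (2,1) via y @ 3.0200
    (1,1) via x @ 3.0600
    (0,1) via x @ 4.2147  # hit
  → r_2 = 4.2147
beam 3: φ=180°, α=300°
  direction (0.5000, -0.8660); cell (4,3); t to first gridline: x 0.7000, y 0.5889 (then +2.0000 / +1.1547)
    (4,2) via y @ 0.5889
    (5,2) via x @ 0.7000  # hit
  → r_3 = 0.7000
beam 4: φ=270°, α=30°
  direction (0.8660, 0.5000); cell (4,3); t to first gridline: x 0.4041, y 0.9800 (then +1.1547 / +2.0000)
    (5,3) via x @ 0.4041  # hit
  → r_4 = 0.4041

ranges = [1.7205, 4.2147, 0.7000, 0.4041]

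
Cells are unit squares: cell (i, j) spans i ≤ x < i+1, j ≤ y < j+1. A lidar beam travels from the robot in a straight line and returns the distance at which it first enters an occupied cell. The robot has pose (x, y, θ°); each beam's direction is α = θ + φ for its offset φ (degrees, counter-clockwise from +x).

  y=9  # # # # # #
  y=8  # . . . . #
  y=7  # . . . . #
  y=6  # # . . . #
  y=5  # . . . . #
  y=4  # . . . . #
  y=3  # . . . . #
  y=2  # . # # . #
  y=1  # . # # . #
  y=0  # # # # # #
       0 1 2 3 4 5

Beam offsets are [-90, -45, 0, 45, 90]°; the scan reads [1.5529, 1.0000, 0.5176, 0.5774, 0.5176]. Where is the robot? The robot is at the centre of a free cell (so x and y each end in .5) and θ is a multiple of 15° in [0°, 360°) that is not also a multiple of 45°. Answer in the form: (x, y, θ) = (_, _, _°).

(x, y, θ) = (1.5, 7.5, 165°)

Candidates: 27 free-cell centres × 16 headings = 432 poses. Raycast each; keep the one whose scan matches to 4 dp.
  (2.5, 6.5, 165°): beam 1 = 2.5882 ≠ 1.5529 ✗
  (2.5, 3.5, 120°): beam 1 = 2.8868 ≠ 1.5529 ✗
  (4.5, 7.5, 15°): beam 1 = 1.9319 ≠ 1.5529 ✗
  (2.5, 4.5, 255°): beam 2 = 1.7321 ≠ 1.0000 ✗
  …
  (1.5, 7.5, 165°): r_1=1.5529, r_2=1.0000, r_3=0.5176, r_4=0.5774, r_5=0.5176 — all match ✓
Only this pose fits every beam.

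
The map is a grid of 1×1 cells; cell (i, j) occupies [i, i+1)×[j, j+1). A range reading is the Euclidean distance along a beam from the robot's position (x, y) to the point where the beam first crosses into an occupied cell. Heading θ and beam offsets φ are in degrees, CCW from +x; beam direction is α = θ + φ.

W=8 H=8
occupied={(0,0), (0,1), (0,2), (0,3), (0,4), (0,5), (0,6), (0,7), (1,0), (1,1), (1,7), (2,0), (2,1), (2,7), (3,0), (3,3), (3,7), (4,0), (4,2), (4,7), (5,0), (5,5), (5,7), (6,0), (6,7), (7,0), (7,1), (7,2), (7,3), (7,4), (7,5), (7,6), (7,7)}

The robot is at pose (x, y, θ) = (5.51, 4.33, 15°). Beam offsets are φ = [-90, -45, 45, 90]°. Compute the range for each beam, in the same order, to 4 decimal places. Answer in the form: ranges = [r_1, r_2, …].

ranges = [3.4475, 1.7205, 0.7736, 0.6936]

beam 1: φ=-90°, α=285°
  dir = (cos 285°, sin 285°) = (0.2588, -0.9659); from cell (5,4)
  next x-line at t=1.8932, next y-line at t=0.3416; Δt_x=3.8637, Δt_y=1.0353
    y: enter (5,3) at t=0.3416
    y: enter (5,2) at t=1.3769
    x: enter (6,2) at t=1.8932
    y: enter (6,1) at t=2.4122
    y: enter (6,0) at t=3.4475 ← occupied
  → r_1 = 3.4475
beam 2: φ=-45°, α=330°
  dir = (cos 330°, sin 330°) = (0.8660, -0.5000); from cell (5,4)
  next x-line at t=0.5658, next y-line at t=0.6600; Δt_x=1.1547, Δt_y=2.0000
    x: enter (6,4) at t=0.5658
    y: enter (6,3) at t=0.6600
    x: enter (7,3) at t=1.7205 ← occupied
  → r_2 = 1.7205
beam 3: φ=45°, α=60°
  dir = (cos 60°, sin 60°) = (0.5000, 0.8660); from cell (5,4)
  next x-line at t=0.9800, next y-line at t=0.7736; Δt_x=2.0000, Δt_y=1.1547
    y: enter (5,5) at t=0.7736 ← occupied
  → r_3 = 0.7736
beam 4: φ=90°, α=105°
  dir = (cos 105°, sin 105°) = (-0.2588, 0.9659); from cell (5,4)
  next x-line at t=1.9705, next y-line at t=0.6936; Δt_x=3.8637, Δt_y=1.0353
    y: enter (5,5) at t=0.6936 ← occupied
  → r_4 = 0.6936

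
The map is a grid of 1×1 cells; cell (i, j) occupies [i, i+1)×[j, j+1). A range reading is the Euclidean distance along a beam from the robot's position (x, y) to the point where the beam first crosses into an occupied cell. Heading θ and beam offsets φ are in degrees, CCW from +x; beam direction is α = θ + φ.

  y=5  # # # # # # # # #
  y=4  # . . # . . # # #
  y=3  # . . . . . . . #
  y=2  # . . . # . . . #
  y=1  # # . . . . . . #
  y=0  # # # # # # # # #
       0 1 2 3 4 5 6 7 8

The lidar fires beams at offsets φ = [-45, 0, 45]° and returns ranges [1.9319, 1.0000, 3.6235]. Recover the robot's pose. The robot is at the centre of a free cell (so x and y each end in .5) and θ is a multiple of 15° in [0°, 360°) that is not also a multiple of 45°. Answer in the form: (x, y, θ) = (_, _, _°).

(x, y, θ) = (3.5, 1.5, 30°)

Enumerate (i+0.5, j+0.5, θ) over the 23 free cells and 16 admissible headings. For each, cast all 3 beams and compare to the given ranges.
  (5.5, 1.5, 255°): beam 1 = 1.0000 ≠ 1.9319 ✗
  (2.5, 1.5, 195°): beam 1 = 0.5774 ≠ 1.9319 ✗
  (2.5, 3.5, 75°): beam 1 = 1.0000 ≠ 1.9319 ✗
  (7.5, 3.5, 105°): beam 1 = 0.5774 ≠ 1.9319 ✗
  …
  (3.5, 1.5, 30°): r_1=1.9319, r_2=1.0000, r_3=3.6235 — all match ✓
Only this pose fits every beam.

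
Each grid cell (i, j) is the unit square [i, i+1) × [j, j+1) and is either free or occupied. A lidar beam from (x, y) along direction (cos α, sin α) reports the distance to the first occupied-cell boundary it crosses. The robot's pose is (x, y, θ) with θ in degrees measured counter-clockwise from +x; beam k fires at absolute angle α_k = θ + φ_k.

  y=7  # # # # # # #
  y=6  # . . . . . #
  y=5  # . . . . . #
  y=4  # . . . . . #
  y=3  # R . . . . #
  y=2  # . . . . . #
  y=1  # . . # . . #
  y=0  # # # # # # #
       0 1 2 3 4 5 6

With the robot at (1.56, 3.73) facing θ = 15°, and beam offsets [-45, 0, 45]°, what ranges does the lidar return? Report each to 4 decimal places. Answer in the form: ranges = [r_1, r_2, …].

beam 1: φ=-45°, α=330°
  dir = (cos 330°, sin 330°) = (0.8660, -0.5000); from cell (1,3)
  next x-line at t=0.5081, next y-line at t=1.4600; Δt_x=1.1547, Δt_y=2.0000
    x: enter (2,3) at t=0.5081
    y: enter (2,2) at t=1.4600
    x: enter (3,2) at t=1.6628
    x: enter (4,2) at t=2.8175
    y: enter (4,1) at t=3.4600
    x: enter (5,1) at t=3.9722
    x: enter (6,1) at t=5.1269 ← occupied
  → r_1 = 5.1269
beam 2: φ=0°, α=15°
  dir = (cos 15°, sin 15°) = (0.9659, 0.2588); from cell (1,3)
  next x-line at t=0.4555, next y-line at t=1.0432; Δt_x=1.0353, Δt_y=3.8637
    x: enter (2,3) at t=0.4555
    y: enter (2,4) at t=1.0432
    x: enter (3,4) at t=1.4908
    x: enter (4,4) at t=2.5261
    x: enter (5,4) at t=3.5614
    x: enter (6,4) at t=4.5966 ← occupied
  → r_2 = 4.5966
beam 3: φ=45°, α=60°
  dir = (cos 60°, sin 60°) = (0.5000, 0.8660); from cell (1,3)
  next x-line at t=0.8800, next y-line at t=0.3118; Δt_x=2.0000, Δt_y=1.1547
    y: enter (1,4) at t=0.3118
    x: enter (2,4) at t=0.8800
    y: enter (2,5) at t=1.4665
    y: enter (2,6) at t=2.6212
    x: enter (3,6) at t=2.8800
    y: enter (3,7) at t=3.7759 ← occupied
  → r_3 = 3.7759

ranges = [5.1269, 4.5966, 3.7759]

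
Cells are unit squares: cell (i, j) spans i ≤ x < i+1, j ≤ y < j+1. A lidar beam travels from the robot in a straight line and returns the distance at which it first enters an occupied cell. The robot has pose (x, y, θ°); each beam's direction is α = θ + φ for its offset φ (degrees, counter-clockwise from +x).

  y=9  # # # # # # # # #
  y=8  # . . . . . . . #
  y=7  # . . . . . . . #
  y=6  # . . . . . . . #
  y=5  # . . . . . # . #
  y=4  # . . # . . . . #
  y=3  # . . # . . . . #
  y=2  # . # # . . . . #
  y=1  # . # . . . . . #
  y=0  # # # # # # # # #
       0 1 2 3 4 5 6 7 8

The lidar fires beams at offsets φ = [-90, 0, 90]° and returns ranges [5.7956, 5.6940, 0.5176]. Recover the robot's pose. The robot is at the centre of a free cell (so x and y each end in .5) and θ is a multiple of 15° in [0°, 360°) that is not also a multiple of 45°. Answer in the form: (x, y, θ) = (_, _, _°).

Candidates: 50 free-cell centres × 16 headings = 800 poses. Raycast each; keep the one whose scan matches to 4 dp.
  (5.5, 8.5, 30°): beam 1 = 2.8868 ≠ 5.7956 ✗
  (2.5, 8.5, 30°): beam 1 = 8.6603 ≠ 5.7956 ✗
  (5.5, 3.5, 120°): beam 1 = 2.8868 ≠ 5.7956 ✗
  (3.5, 1.5, 285°): beam 1 = 0.5176 ≠ 5.7956 ✗
  (1.5, 5.5, 330°): beam 1 = 1.0000 ≠ 5.7956 ✗
  …
  (2.5, 8.5, 345°): r_1=5.7956, r_2=5.6940, r_3=0.5176 — all match ✓
Unique over the lattice → pose = (2.5, 8.5, 345°).

(x, y, θ) = (2.5, 8.5, 345°)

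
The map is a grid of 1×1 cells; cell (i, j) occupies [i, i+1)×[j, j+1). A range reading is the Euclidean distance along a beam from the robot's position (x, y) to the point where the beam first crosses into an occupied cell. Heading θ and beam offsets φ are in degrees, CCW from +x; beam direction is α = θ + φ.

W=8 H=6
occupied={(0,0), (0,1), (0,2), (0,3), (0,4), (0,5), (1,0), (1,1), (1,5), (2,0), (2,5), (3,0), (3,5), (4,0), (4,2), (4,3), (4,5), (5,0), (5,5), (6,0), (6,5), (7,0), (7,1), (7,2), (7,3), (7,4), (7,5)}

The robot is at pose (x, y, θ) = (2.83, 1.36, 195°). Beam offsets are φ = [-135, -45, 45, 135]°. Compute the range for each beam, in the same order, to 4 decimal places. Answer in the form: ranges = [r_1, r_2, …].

beam 1: φ=-135°, α=60°
  d=(0.5000,0.8660)  start (2,1)  tX=0.3400 tY=0.7390  stride 1/|dx|=2.0000 1/|dy|=1.1547
    cross x-line → (3,1), t=0.3400
    cross y-line → (3,2), t=0.7390
    cross y-line → (3,3), t=1.8937
    cross x-line → (4,3), t=2.3400 (wall)
  → r_1 = 2.3400
beam 2: φ=-45°, α=150°
  d=(-0.8660,0.5000)  start (2,1)  tX=0.9584 tY=1.2800  stride 1/|dx|=1.1547 1/|dy|=2.0000
    cross x-line → (1,1), t=0.9584 (wall)
  → r_2 = 0.9584
beam 3: φ=45°, α=240°
  d=(-0.5000,-0.8660)  start (2,1)  tX=1.6600 tY=0.4157  stride 1/|dx|=2.0000 1/|dy|=1.1547
    cross y-line → (2,0), t=0.4157 (wall)
  → r_3 = 0.4157
beam 4: φ=135°, α=330°
  d=(0.8660,-0.5000)  start (2,1)  tX=0.1963 tY=0.7200  stride 1/|dx|=1.1547 1/|dy|=2.0000
    cross x-line → (3,1), t=0.1963
    cross y-line → (3,0), t=0.7200 (wall)
  → r_4 = 0.7200

ranges = [2.3400, 0.9584, 0.4157, 0.7200]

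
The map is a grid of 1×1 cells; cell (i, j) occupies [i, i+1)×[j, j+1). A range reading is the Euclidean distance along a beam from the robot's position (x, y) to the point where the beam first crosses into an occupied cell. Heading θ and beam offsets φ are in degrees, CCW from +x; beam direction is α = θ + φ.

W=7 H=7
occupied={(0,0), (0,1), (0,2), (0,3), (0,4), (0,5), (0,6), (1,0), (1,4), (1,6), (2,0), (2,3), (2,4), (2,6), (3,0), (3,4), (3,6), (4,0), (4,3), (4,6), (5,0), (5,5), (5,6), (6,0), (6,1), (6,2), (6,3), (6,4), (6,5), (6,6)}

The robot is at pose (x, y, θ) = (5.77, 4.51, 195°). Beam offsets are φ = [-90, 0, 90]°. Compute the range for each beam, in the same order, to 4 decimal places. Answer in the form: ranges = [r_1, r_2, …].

ranges = [0.5073, 1.8324, 0.8887]

beam 1: φ=-90°, α=105°
  d=(-0.2588,0.9659)  start (5,4)  tX=2.9751 tY=0.5073  stride 1/|dx|=3.8637 1/|dy|=1.0353
    cross y-line → (5,5), t=0.5073 (wall)
  → r_1 = 0.5073
beam 2: φ=0°, α=195°
  d=(-0.9659,-0.2588)  start (5,4)  tX=0.7972 tY=1.9705  stride 1/|dx|=1.0353 1/|dy|=3.8637
    cross x-line → (4,4), t=0.7972
    cross x-line → (3,4), t=1.8324 (wall)
  → r_2 = 1.8324
beam 3: φ=90°, α=285°
  d=(0.2588,-0.9659)  start (5,4)  tX=0.8887 tY=0.5280  stride 1/|dx|=3.8637 1/|dy|=1.0353
    cross y-line → (5,3), t=0.5280
    cross x-line → (6,3), t=0.8887 (wall)
  → r_3 = 0.8887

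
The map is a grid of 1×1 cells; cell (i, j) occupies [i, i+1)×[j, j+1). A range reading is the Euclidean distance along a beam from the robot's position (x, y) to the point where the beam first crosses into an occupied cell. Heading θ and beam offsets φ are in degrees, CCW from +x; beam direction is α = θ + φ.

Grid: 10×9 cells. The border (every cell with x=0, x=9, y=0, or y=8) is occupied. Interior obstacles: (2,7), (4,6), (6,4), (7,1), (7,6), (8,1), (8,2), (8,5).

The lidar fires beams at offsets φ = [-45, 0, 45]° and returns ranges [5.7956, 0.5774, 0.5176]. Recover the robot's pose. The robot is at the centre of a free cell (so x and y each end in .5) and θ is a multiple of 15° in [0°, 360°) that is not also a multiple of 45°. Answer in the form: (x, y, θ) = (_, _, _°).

(x, y, θ) = (7.5, 2.5, 240°)

Candidates: 48 free-cell centres × 16 headings = 768 poses. Raycast each; keep the one whose scan matches to 4 dp.
  (5.5, 7.5, 165°): beam 1 = 0.5774 ≠ 5.7956 ✗
  (1.5, 1.5, 195°): beam 1 = 0.5774 ≠ 5.7956 ✗
  (1.5, 4.5, 255°): beam 1 = 0.5774 ≠ 5.7956 ✗
  (5.5, 3.5, 75°): beam 1 = 1.0000 ≠ 5.7956 ✗
  …
  (7.5, 2.5, 240°): r_1=5.7956, r_2=0.5774, r_3=0.5176 — all match ✓
No second candidate reproduces the full scan.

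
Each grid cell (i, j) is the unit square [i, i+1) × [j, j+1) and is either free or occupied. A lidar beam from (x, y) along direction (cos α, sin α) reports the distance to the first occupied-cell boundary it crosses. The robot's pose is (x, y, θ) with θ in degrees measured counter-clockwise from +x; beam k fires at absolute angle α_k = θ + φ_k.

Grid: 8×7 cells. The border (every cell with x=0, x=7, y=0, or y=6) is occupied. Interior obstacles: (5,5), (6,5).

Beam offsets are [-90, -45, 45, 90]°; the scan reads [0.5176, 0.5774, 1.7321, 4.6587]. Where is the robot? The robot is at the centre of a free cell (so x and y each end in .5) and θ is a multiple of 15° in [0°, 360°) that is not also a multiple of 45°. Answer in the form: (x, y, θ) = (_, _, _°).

(x, y, θ) = (2.5, 5.5, 165°)

The pose lattice has 28·16 = 448 candidates. Test each by forward raycasting.
  (1.5, 2.5, 240°): beam 1 = 0.5774 ≠ 0.5176 ✗
  (1.5, 4.5, 120°): beam 1 = 3.0000 ≠ 0.5176 ✗
  (3.5, 1.5, 300°): beam 1 = 1.0000 ≠ 0.5176 ✗
  (3.5, 2.5, 195°): beam 1 = 3.6235 ≠ 0.5176 ✗
  …
  (2.5, 5.5, 165°): r_1=0.5176, r_2=0.5774, r_3=1.7321, r_4=4.6587 — all match ✓
Only this pose fits every beam.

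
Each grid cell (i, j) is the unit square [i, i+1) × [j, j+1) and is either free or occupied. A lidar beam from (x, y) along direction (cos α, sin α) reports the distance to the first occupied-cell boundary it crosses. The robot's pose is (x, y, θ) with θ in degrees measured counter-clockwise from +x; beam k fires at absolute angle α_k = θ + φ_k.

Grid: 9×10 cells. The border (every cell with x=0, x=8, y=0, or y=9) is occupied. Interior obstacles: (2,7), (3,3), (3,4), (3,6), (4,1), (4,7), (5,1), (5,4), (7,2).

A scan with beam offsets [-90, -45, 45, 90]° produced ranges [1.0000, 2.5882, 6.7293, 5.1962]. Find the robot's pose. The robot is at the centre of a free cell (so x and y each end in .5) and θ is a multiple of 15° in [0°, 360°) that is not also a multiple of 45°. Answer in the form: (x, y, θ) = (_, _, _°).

Enumerate (i+0.5, j+0.5, θ) over the 47 free cells and 16 admissible headings. For each, cast all 4 beams and compare to the given ranges.
  (4.5, 2.5, 30°): beam 1 = 0.5774 ≠ 1.0000 ✗
  (1.5, 8.5, 345°): beam 1 = 1.9319 ≠ 1.0000 ✗
  (6.5, 4.5, 195°): beam 1 = 4.6587 ≠ 1.0000 ✗
  …
  (7.5, 6.5, 150°): r_1=1.0000, r_2=2.5882, r_3=6.7293, r_4=5.1962 — all match ✓
Unique over the lattice → pose = (7.5, 6.5, 150°).

(x, y, θ) = (7.5, 6.5, 150°)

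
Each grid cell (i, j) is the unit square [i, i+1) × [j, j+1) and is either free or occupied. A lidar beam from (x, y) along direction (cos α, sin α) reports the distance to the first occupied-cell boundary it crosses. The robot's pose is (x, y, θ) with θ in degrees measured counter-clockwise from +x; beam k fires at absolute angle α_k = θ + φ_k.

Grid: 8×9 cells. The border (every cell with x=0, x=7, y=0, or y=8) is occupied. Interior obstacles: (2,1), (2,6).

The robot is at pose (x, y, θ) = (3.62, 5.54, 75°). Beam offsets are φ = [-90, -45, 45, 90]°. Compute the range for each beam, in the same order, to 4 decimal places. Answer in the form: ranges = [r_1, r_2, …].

ranges = [3.4992, 3.9029, 1.2400, 2.7124]

beam 1: φ=-90°, α=345°
  cosα=0.9659 sinα=-0.2588 | (3,5) | tMaxX 0.3934 tMaxY 2.0864 | tΔX 1.0353 tΔY 3.8637
    t=0.3934 [x] (4,5)
    t=1.4287 [x] (5,5)
    t=2.0864 [y] (5,4)
    t=2.4640 [x] (6,4)
    t=3.4992 [x] (7,4) — stop
  → r_1 = 3.4992
beam 2: φ=-45°, α=30°
  cosα=0.8660 sinα=0.5000 | (3,5) | tMaxX 0.4388 tMaxY 0.9200 | tΔX 1.1547 tΔY 2.0000
    t=0.4388 [x] (4,5)
    t=0.9200 [y] (4,6)
    t=1.5935 [x] (5,6)
    t=2.7482 [x] (6,6)
    t=2.9200 [y] (6,7)
    t=3.9029 [x] (7,7) — stop
  → r_2 = 3.9029
beam 3: φ=45°, α=120°
  cosα=-0.5000 sinα=0.8660 | (3,5) | tMaxX 1.2400 tMaxY 0.5312 | tΔX 2.0000 tΔY 1.1547
    t=0.5312 [y] (3,6)
    t=1.2400 [x] (2,6) — stop
  → r_3 = 1.2400
beam 4: φ=90°, α=165°
  cosα=-0.9659 sinα=0.2588 | (3,5) | tMaxX 0.6419 tMaxY 1.7773 | tΔX 1.0353 tΔY 3.8637
    t=0.6419 [x] (2,5)
    t=1.6771 [x] (1,5)
    t=1.7773 [y] (1,6)
    t=2.7124 [x] (0,6) — stop
  → r_4 = 2.7124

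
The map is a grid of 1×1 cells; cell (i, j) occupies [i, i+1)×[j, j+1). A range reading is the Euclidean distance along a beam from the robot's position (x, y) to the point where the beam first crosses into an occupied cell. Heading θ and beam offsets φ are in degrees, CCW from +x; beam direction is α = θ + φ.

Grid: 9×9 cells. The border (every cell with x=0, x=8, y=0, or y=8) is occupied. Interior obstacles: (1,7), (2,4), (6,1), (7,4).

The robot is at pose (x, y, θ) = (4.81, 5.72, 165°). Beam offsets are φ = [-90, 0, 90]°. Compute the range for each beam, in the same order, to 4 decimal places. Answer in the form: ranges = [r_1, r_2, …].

ranges = [2.3604, 3.9444, 4.8865]

beam 1: φ=-90°, α=75°
  dir = (cos 75°, sin 75°) = (0.2588, 0.9659); from cell (4,5)
  next x-line at t=0.7341, next y-line at t=0.2899; Δt_x=3.8637, Δt_y=1.0353
    y: enter (4,6) at t=0.2899
    x: enter (5,6) at t=0.7341
    y: enter (5,7) at t=1.3252
    y: enter (5,8) at t=2.3604 ← occupied
  → r_1 = 2.3604
beam 2: φ=0°, α=165°
  dir = (cos 165°, sin 165°) = (-0.9659, 0.2588); from cell (4,5)
  next x-line at t=0.8386, next y-line at t=1.0818; Δt_x=1.0353, Δt_y=3.8637
    x: enter (3,5) at t=0.8386
    y: enter (3,6) at t=1.0818
    x: enter (2,6) at t=1.8738
    x: enter (1,6) at t=2.9091
    x: enter (0,6) at t=3.9444 ← occupied
  → r_2 = 3.9444
beam 3: φ=90°, α=255°
  dir = (cos 255°, sin 255°) = (-0.2588, -0.9659); from cell (4,5)
  next x-line at t=3.1296, next y-line at t=0.7454; Δt_x=3.8637, Δt_y=1.0353
    y: enter (4,4) at t=0.7454
    y: enter (4,3) at t=1.7807
    y: enter (4,2) at t=2.8160
    x: enter (3,2) at t=3.1296
    y: enter (3,1) at t=3.8512
    y: enter (3,0) at t=4.8865 ← occupied
  → r_3 = 4.8865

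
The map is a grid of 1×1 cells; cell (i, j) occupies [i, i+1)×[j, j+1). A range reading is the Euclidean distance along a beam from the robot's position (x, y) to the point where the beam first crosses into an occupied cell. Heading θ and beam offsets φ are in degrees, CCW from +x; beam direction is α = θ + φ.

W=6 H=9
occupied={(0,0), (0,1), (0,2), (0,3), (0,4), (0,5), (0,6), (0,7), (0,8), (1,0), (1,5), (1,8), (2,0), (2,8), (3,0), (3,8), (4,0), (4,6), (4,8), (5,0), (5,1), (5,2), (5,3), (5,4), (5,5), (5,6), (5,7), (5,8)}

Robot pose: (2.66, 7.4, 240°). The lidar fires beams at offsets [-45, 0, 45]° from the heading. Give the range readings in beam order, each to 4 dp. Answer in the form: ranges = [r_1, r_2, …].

ranges = [1.7186, 1.6166, 6.6258]

beam 1: φ=-45°, α=195°
  d=(-0.9659,-0.2588)  start (2,7)  tX=0.6833 tY=1.5455  stride 1/|dx|=1.0353 1/|dy|=3.8637
    cross x-line → (1,7), t=0.6833
    cross y-line → (1,6), t=1.5455
    cross x-line → (0,6), t=1.7186 (wall)
  → r_1 = 1.7186
beam 2: φ=0°, α=240°
  d=(-0.5000,-0.8660)  start (2,7)  tX=1.3200 tY=0.4619  stride 1/|dx|=2.0000 1/|dy|=1.1547
    cross y-line → (2,6), t=0.4619
    cross x-line → (1,6), t=1.3200
    cross y-line → (1,5), t=1.6166 (wall)
  → r_2 = 1.6166
beam 3: φ=45°, α=285°
  d=(0.2588,-0.9659)  start (2,7)  tX=1.3137 tY=0.4141  stride 1/|dx|=3.8637 1/|dy|=1.0353
    cross y-line → (2,6), t=0.4141
    cross x-line → (3,6), t=1.3137
    cross y-line → (3,5), t=1.4494
    cross y-line → (3,4), t=2.4847
    cross y-line → (3,3), t=3.5199
    cross y-line → (3,2), t=4.5552
    cross x-line → (4,2), t=5.1774
    cross y-line → (4,1), t=5.5905
    cross y-line → (4,0), t=6.6258 (wall)
  → r_3 = 6.6258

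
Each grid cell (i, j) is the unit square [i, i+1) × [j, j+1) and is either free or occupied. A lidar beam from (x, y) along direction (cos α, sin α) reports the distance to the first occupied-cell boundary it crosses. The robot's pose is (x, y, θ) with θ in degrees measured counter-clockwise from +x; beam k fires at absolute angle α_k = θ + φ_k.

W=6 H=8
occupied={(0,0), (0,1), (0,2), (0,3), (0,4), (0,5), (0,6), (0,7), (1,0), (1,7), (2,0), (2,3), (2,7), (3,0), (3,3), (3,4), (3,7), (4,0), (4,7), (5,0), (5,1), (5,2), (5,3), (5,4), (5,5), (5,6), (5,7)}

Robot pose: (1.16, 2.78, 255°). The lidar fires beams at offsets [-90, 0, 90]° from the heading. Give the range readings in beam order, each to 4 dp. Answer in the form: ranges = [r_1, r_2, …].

ranges = [0.1656, 0.6182, 3.9755]

beam 1: φ=-90°, α=165°
  cosα=-0.9659 sinα=0.2588 | (1,2) | tMaxX 0.1656 tMaxY 0.8500 | tΔX 1.0353 tΔY 3.8637
    t=0.1656 [x] (0,2) — stop
  → r_1 = 0.1656
beam 2: φ=0°, α=255°
  cosα=-0.2588 sinα=-0.9659 | (1,2) | tMaxX 0.6182 tMaxY 0.8075 | tΔX 3.8637 tΔY 1.0353
    t=0.6182 [x] (0,2) — stop
  → r_2 = 0.6182
beam 3: φ=90°, α=345°
  cosα=0.9659 sinα=-0.2588 | (1,2) | tMaxX 0.8696 tMaxY 3.0137 | tΔX 1.0353 tΔY 3.8637
    t=0.8696 [x] (2,2)
    t=1.9049 [x] (3,2)
    t=2.9402 [x] (4,2)
    t=3.0137 [y] (4,1)
    t=3.9755 [x] (5,1) — stop
  → r_3 = 3.9755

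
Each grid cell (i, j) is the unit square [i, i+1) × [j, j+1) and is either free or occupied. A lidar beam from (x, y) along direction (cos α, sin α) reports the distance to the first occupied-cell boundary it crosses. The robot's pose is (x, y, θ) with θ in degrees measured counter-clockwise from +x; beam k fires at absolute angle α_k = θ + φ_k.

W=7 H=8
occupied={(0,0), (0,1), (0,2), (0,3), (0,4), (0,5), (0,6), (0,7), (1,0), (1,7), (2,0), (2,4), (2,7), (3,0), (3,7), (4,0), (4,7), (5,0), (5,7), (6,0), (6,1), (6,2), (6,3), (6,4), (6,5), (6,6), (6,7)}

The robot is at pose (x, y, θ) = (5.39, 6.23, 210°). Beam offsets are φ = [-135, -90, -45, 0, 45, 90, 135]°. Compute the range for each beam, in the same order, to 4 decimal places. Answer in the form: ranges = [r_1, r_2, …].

beam 1: φ=-135°, α=75°
  direction (0.2588, 0.9659); cell (5,6); t to first gridline: x 2.3569, y 0.7972 (then +3.8637 / +1.0353)
    (5,7) via y @ 0.7972  # hit
  → r_1 = 0.7972
beam 2: φ=-90°, α=120°
  direction (-0.5000, 0.8660); cell (5,6); t to first gridline: x 0.7800, y 0.8891 (then +2.0000 / +1.1547)
    (4,6) via x @ 0.7800
    (4,7) via y @ 0.8891  # hit
  → r_2 = 0.8891
beam 3: φ=-45°, α=165°
  direction (-0.9659, 0.2588); cell (5,6); t to first gridline: x 0.4038, y 2.9751 (then +1.0353 / +3.8637)
    (4,6) via x @ 0.4038
    (3,6) via x @ 1.4390
    (2,6) via x @ 2.4743
    (2,7) via y @ 2.9751  # hit
  → r_3 = 2.9751
beam 4: φ=0°, α=210°
  direction (-0.8660, -0.5000); cell (5,6); t to first gridline: x 0.4503, y 0.4600 (then +1.1547 / +2.0000)
    (4,6) via x @ 0.4503
    (4,5) via y @ 0.4600
    (3,5) via x @ 1.6050
    (3,4) via y @ 2.4600
    (2,4) via x @ 2.7597  # hit
  → r_4 = 2.7597
beam 5: φ=45°, α=255°
  direction (-0.2588, -0.9659); cell (5,6); t to first gridline: x 1.5068, y 0.2381 (then +3.8637 / +1.0353)
    (5,5) via y @ 0.2381
    (5,4) via y @ 1.2734
    (4,4) via x @ 1.5068
    (4,3) via y @ 2.3087
    (4,2) via y @ 3.3439
    (4,1) via y @ 4.3792
    (3,1) via x @ 5.3705
    (3,0) via y @ 5.4145  # hit
  → r_5 = 5.4145
beam 6: φ=90°, α=300°
  direction (0.5000, -0.8660); cell (5,6); t to first gridline: x 1.2200, y 0.2656 (then +2.0000 / +1.1547)
    (5,5) via y @ 0.2656
    (6,5) via x @ 1.2200  # hit
  → r_6 = 1.2200
beam 7: φ=135°, α=345°
  direction (0.9659, -0.2588); cell (5,6); t to first gridline: x 0.6315, y 0.8887 (then +1.0353 / +3.8637)
    (6,6) via x @ 0.6315  # hit
  → r_7 = 0.6315

ranges = [0.7972, 0.8891, 2.9751, 2.7597, 5.4145, 1.2200, 0.6315]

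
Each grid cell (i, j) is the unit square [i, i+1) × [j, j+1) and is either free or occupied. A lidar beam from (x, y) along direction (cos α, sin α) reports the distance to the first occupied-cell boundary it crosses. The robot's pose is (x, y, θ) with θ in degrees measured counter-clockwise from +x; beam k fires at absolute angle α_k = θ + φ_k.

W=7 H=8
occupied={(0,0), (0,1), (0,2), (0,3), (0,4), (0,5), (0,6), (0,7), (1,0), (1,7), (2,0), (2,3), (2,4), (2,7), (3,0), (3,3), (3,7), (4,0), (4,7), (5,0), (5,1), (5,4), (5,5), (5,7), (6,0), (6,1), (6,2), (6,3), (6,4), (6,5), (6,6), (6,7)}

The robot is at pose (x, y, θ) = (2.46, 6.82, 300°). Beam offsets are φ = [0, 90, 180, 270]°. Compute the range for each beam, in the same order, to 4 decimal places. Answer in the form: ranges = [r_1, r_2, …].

ranges = [5.5657, 0.3600, 0.2078, 1.6859]

beam 1: φ=0°, α=300°
  dir = (cos 300°, sin 300°) = (0.5000, -0.8660); from cell (2,6)
  next x-line at t=1.0800, next y-line at t=0.9469; Δt_x=2.0000, Δt_y=1.1547
    y: enter (2,5) at t=0.9469
    x: enter (3,5) at t=1.0800
    y: enter (3,4) at t=2.1016
    x: enter (4,4) at t=3.0800
    y: enter (4,3) at t=3.2563
    y: enter (4,2) at t=4.4110
    x: enter (5,2) at t=5.0800
    y: enter (5,1) at t=5.5657 ← occupied
  → r_1 = 5.5657
beam 2: φ=90°, α=30°
  dir = (cos 30°, sin 30°) = (0.8660, 0.5000); from cell (2,6)
  next x-line at t=0.6235, next y-line at t=0.3600; Δt_x=1.1547, Δt_y=2.0000
    y: enter (2,7) at t=0.3600 ← occupied
  → r_2 = 0.3600
beam 3: φ=180°, α=120°
  dir = (cos 120°, sin 120°) = (-0.5000, 0.8660); from cell (2,6)
  next x-line at t=0.9200, next y-line at t=0.2078; Δt_x=2.0000, Δt_y=1.1547
    y: enter (2,7) at t=0.2078 ← occupied
  → r_3 = 0.2078
beam 4: φ=270°, α=210°
  dir = (cos 210°, sin 210°) = (-0.8660, -0.5000); from cell (2,6)
  next x-line at t=0.5312, next y-line at t=1.6400; Δt_x=1.1547, Δt_y=2.0000
    x: enter (1,6) at t=0.5312
    y: enter (1,5) at t=1.6400
    x: enter (0,5) at t=1.6859 ← occupied
  → r_4 = 1.6859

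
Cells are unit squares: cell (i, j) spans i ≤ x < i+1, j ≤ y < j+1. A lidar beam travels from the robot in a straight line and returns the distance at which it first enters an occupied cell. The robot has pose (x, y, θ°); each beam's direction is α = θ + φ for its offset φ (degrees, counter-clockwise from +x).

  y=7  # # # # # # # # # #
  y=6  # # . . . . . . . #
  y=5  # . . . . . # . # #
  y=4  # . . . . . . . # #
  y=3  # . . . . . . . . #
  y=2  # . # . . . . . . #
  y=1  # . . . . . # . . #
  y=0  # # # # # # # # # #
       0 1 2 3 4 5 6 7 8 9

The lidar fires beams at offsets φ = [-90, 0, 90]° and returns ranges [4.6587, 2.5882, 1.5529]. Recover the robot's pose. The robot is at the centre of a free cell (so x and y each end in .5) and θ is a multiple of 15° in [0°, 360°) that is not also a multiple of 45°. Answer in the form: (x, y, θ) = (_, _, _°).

The pose lattice has 42·16 = 672 candidates. Test each by forward raycasting.
  (4.5, 3.5, 105°): beam 1 = 3.6235 ≠ 4.6587 ✗
  (7.5, 2.5, 165°): beam 1 = 1.9319 ≠ 4.6587 ✗
  (2.5, 3.5, 285°): beam 1 = 1.5529 ≠ 4.6587 ✗
  (5.5, 6.5, 240°): beam 1 = 1.0000 ≠ 4.6587 ✗
  …
  (7.5, 3.5, 285°): r_1=4.6587, r_2=2.5882, r_3=1.5529 — all match ✓
No second candidate reproduces the full scan.

(x, y, θ) = (7.5, 3.5, 285°)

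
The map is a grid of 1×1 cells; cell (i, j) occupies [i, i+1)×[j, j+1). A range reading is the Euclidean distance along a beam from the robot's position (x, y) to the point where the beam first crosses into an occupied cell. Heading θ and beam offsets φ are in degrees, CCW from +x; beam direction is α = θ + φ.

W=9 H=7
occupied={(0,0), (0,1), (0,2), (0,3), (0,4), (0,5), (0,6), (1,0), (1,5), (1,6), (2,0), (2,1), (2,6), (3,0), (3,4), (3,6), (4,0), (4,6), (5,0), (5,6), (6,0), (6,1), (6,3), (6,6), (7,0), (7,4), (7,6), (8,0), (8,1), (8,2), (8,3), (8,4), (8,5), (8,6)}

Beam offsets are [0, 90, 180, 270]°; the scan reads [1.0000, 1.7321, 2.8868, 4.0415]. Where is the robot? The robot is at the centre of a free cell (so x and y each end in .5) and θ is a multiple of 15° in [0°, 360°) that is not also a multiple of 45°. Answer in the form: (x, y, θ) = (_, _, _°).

Enumerate (i+0.5, j+0.5, θ) over the 29 free cells and 16 admissible headings. For each, cast all 4 beams and compare to the given ranges.
  (2.5, 5.5, 75°): beam 1 = 0.5176 ≠ 1.0000 ✗
  (4.5, 3.5, 60°): beam 1 = 2.8868 ≠ 1.0000 ✗
  (2.5, 5.5, 60°): beam 1 = 0.5774 ≠ 1.0000 ✗
  (5.5, 4.5, 255°): beam 1 = 3.6235 ≠ 1.0000 ✗
  …
  (2.5, 3.5, 60°): r_1=1.0000, r_2=1.7321, r_3=2.8868, r_4=4.0415 — all match ✓
Unique over the lattice → pose = (2.5, 3.5, 60°).

(x, y, θ) = (2.5, 3.5, 60°)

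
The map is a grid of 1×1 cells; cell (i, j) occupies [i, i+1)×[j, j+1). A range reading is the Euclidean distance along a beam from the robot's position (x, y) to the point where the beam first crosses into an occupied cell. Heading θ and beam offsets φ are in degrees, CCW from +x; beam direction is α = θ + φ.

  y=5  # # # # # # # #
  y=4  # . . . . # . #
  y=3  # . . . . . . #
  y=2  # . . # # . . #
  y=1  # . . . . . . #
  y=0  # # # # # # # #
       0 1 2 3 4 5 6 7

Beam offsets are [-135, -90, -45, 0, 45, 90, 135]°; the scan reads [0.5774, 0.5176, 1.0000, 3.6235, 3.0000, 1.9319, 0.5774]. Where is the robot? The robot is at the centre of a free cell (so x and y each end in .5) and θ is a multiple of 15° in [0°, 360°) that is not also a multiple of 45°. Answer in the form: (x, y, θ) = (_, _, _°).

Candidates: 21 free-cell centres × 16 headings = 336 poses. Raycast each; keep the one whose scan matches to 4 dp.
  (6.5, 3.5, 330°): beam 1 = 1.9319 ≠ 0.5774 ✗
  (2.5, 4.5, 60°): beam 1 = 1.9319 ≠ 0.5774 ✗
  (6.5, 4.5, 165°): beam 3 = 0.5774 ≠ 1.0000 ✗
  (1.5, 4.5, 150°): beam 1 = 1.9319 ≠ 0.5774 ✗
  …
  (1.5, 4.5, 285°): r_1=0.5774, r_2=0.5176, r_3=1.0000, r_4=3.6235, r_5=3.0000, r_6=1.9319, r_7=0.5774 — all match ✓
Unique over the lattice → pose = (1.5, 4.5, 285°).

(x, y, θ) = (1.5, 4.5, 285°)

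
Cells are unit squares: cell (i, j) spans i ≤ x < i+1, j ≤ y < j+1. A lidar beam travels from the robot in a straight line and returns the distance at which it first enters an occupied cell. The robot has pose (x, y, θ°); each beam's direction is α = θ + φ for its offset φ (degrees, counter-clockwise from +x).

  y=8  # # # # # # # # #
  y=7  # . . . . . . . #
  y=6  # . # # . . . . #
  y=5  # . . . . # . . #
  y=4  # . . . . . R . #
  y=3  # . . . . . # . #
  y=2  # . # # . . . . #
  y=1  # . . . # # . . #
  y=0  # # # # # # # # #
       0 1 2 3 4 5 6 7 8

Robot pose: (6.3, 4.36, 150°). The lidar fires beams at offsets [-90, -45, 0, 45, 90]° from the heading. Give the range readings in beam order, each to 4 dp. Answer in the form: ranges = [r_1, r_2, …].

beam 1: φ=-90°, α=60°
  cosα=0.5000 sinα=0.8660 | (6,4) | tMaxX 1.4000 tMaxY 0.7390 | tΔX 2.0000 tΔY 1.1547
    t=0.7390 [y] (6,5)
    t=1.4000 [x] (7,5)
    t=1.8937 [y] (7,6)
    t=3.0484 [y] (7,7)
    t=3.4000 [x] (8,7) — stop
  → r_1 = 3.4000
beam 2: φ=-45°, α=105°
  cosα=-0.2588 sinα=0.9659 | (6,4) | tMaxX 1.1591 tMaxY 0.6626 | tΔX 3.8637 tΔY 1.0353
    t=0.6626 [y] (6,5)
    t=1.1591 [x] (5,5) — stop
  → r_2 = 1.1591
beam 3: φ=0°, α=150°
  cosα=-0.8660 sinα=0.5000 | (6,4) | tMaxX 0.3464 tMaxY 1.2800 | tΔX 1.1547 tΔY 2.0000
    t=0.3464 [x] (5,4)
    t=1.2800 [y] (5,5) — stop
  → r_3 = 1.2800
beam 4: φ=45°, α=195°
  cosα=-0.9659 sinα=-0.2588 | (6,4) | tMaxX 0.3106 tMaxY 1.3909 | tΔX 1.0353 tΔY 3.8637
    t=0.3106 [x] (5,4)
    t=1.3459 [x] (4,4)
    t=1.3909 [y] (4,3)
    t=2.3811 [x] (3,3)
    t=3.4164 [x] (2,3)
    t=4.4517 [x] (1,3)
    t=5.2546 [y] (1,2)
    t=5.4870 [x] (0,2) — stop
  → r_4 = 5.4870
beam 5: φ=90°, α=240°
  cosα=-0.5000 sinα=-0.8660 | (6,4) | tMaxX 0.6000 tMaxY 0.4157 | tΔX 2.0000 tΔY 1.1547
    t=0.4157 [y] (6,3) — stop
  → r_5 = 0.4157

ranges = [3.4000, 1.1591, 1.2800, 5.4870, 0.4157]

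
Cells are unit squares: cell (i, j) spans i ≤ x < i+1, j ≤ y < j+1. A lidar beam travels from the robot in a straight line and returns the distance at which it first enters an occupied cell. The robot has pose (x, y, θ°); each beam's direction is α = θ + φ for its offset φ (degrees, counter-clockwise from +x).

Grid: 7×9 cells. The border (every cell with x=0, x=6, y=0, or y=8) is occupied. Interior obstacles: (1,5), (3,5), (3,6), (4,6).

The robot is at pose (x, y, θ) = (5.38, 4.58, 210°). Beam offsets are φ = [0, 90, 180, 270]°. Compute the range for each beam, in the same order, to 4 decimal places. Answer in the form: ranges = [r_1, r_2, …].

beam 1: φ=0°, α=210°
  dir = (cos 210°, sin 210°) = (-0.8660, -0.5000); from cell (5,4)
  next x-line at t=0.4388, next y-line at t=1.1600; Δt_x=1.1547, Δt_y=2.0000
    x: enter (4,4) at t=0.4388
    y: enter (4,3) at t=1.1600
    x: enter (3,3) at t=1.5935
    x: enter (2,3) at t=2.7482
    y: enter (2,2) at t=3.1600
    x: enter (1,2) at t=3.9029
    x: enter (0,2) at t=5.0576 ← occupied
  → r_1 = 5.0576
beam 2: φ=90°, α=300°
  dir = (cos 300°, sin 300°) = (0.5000, -0.8660); from cell (5,4)
  next x-line at t=1.2400, next y-line at t=0.6697; Δt_x=2.0000, Δt_y=1.1547
    y: enter (5,3) at t=0.6697
    x: enter (6,3) at t=1.2400 ← occupied
  → r_2 = 1.2400
beam 3: φ=180°, α=30°
  dir = (cos 30°, sin 30°) = (0.8660, 0.5000); from cell (5,4)
  next x-line at t=0.7159, next y-line at t=0.8400; Δt_x=1.1547, Δt_y=2.0000
    x: enter (6,4) at t=0.7159 ← occupied
  → r_3 = 0.7159
beam 4: φ=270°, α=120°
  dir = (cos 120°, sin 120°) = (-0.5000, 0.8660); from cell (5,4)
  next x-line at t=0.7600, next y-line at t=0.4850; Δt_x=2.0000, Δt_y=1.1547
    y: enter (5,5) at t=0.4850
    x: enter (4,5) at t=0.7600
    y: enter (4,6) at t=1.6397 ← occupied
  → r_4 = 1.6397

ranges = [5.0576, 1.2400, 0.7159, 1.6397]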